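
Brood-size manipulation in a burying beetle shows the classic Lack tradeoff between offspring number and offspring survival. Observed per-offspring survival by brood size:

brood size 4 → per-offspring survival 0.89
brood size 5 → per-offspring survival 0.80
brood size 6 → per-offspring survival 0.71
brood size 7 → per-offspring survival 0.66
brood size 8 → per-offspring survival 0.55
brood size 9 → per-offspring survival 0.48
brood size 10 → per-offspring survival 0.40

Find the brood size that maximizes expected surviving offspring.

Expected surviving offspring = c × s(c):
  c=4: 4 × 0.89 = 3.560
  c=5: 5 × 0.80 = 4.000
  c=6: 6 × 0.71 = 4.260
  c=7: 7 × 0.66 = 4.620
  c=8: 8 × 0.55 = 4.400
  c=9: 9 × 0.48 = 4.320
  c=10: 10 × 0.40 = 4.000
Maximum at c = 7 (4.620 surviving offspring).

7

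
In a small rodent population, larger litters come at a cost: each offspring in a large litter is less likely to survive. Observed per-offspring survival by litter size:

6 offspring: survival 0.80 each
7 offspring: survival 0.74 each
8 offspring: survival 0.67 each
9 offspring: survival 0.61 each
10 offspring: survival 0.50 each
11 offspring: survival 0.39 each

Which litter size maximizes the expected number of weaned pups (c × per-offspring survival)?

Expected weaned pups = c × s(c):
  c=6: 6 × 0.80 = 4.800
  c=7: 7 × 0.74 = 5.180
  c=8: 8 × 0.67 = 5.360
  c=9: 9 × 0.61 = 5.490
  c=10: 10 × 0.50 = 5.000
  c=11: 11 × 0.39 = 4.290
Maximum at c = 9 (5.490 weaned pups).

9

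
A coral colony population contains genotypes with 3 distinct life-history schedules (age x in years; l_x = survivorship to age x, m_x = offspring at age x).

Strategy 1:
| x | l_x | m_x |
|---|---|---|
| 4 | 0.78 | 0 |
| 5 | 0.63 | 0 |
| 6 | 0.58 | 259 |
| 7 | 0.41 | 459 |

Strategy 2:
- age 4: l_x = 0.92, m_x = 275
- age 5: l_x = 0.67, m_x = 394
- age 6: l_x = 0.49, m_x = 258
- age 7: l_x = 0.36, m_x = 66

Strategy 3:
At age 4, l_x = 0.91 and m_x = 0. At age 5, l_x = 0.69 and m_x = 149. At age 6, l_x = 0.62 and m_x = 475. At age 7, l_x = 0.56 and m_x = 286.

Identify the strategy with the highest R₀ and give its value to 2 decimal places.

667.16

Strategy 1: R₀ = 0.78×0 + 0.63×0 + 0.58×259 + 0.41×459 = 338.4100
Strategy 2: R₀ = 0.92×275 + 0.67×394 + 0.49×258 + 0.36×66 = 667.1600
Strategy 3: R₀ = 0.91×0 + 0.69×149 + 0.62×475 + 0.56×286 = 557.4700
Highest R₀: strategy 2 with 667.1600.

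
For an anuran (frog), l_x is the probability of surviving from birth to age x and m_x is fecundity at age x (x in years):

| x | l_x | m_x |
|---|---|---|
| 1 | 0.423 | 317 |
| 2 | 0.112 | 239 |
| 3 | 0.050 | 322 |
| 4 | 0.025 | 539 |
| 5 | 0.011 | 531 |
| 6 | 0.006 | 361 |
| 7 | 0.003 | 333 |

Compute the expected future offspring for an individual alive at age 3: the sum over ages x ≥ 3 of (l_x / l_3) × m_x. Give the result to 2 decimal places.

771.62

l_3 = 0.050. Conditional survival from age 3 to x is l_x / l_3.
  x=3: (0.050/0.050) × 322 = 322.0000
  x=4: (0.025/0.050) × 539 = 269.5000
  x=5: (0.011/0.050) × 531 = 116.8200
  x=6: (0.006/0.050) × 361 = 43.3200
  x=7: (0.003/0.050) × 333 = 19.9800
Sum = 322.0000 + 269.5000 + 116.8200 + 43.3200 + 19.9800 = 771.6200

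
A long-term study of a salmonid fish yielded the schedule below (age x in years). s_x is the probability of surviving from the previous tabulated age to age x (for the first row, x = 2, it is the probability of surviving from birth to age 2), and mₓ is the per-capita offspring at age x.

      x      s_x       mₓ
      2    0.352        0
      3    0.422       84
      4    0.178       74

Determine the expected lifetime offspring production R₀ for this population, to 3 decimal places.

14.434

Survivorship from birth: l_x = s_2·s_3·…·s_x.
  l_2 = 0.35200
  l_3 = 0.14854
  l_4 = 0.02644
R₀ = Σ l_x mₓ:
  age 2: 0.35200 × 0 = 0.0000
  age 3: 0.14854 × 84 = 12.4774
  age 4: 0.02644 × 74 = 1.9566
R₀ = 0.0000 + 12.4774 + 1.9566 = 14.4339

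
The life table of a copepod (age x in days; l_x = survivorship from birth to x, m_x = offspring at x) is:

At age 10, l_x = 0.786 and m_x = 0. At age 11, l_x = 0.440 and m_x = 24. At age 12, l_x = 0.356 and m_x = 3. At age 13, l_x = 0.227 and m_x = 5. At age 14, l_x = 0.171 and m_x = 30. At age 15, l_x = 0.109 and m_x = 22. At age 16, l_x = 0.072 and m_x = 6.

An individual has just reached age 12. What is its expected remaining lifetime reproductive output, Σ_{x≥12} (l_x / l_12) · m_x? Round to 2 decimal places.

28.55

l_12 = 0.356. Conditional survival from age 12 to x is l_x / l_12.
  x=12: (0.356/0.356) × 3 = 3.0000
  x=13: (0.227/0.356) × 5 = 3.1882
  x=14: (0.171/0.356) × 30 = 14.4101
  x=15: (0.109/0.356) × 22 = 6.7360
  x=16: (0.072/0.356) × 6 = 1.2135
Sum = 3.0000 + 3.1882 + 14.4101 + 6.7360 + 1.2135 = 28.5478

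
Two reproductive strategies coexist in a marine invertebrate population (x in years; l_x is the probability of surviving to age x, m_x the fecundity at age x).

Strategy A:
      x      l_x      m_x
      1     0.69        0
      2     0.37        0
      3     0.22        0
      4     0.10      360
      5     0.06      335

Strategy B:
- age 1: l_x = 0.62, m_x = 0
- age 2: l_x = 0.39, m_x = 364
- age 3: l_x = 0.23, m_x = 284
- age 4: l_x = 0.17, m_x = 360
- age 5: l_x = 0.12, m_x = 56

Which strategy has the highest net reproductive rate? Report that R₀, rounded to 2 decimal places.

Strategy A: R₀ = 0.69×0 + 0.37×0 + 0.22×0 + 0.10×360 + 0.06×335 = 56.1000
Strategy B: R₀ = 0.62×0 + 0.39×364 + 0.23×284 + 0.17×360 + 0.12×56 = 275.2000
Highest R₀: strategy B with 275.2000.

275.20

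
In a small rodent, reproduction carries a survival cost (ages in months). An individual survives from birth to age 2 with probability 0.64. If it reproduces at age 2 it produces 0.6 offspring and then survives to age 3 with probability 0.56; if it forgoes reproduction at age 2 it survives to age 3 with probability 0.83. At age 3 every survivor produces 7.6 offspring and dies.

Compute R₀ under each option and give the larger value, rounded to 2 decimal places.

4.04

breed at age 2: R₀ = 0.64 × (0.6 + 0.56 × 7.6) = 0.64 × 4.8560 = 3.1078
delay to age 3: R₀ = 0.64 × (0.83 × 7.6) = 0.64 × 6.3080 = 4.0371
Higher: delay to age 3 (4.0371).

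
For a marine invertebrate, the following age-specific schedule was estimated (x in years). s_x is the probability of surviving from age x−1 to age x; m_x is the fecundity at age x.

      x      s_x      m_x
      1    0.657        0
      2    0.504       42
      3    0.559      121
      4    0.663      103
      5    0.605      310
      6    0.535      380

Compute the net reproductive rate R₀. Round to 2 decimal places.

Survivorship from birth: l_x = s_1·s_2·…·s_x.
  l_1 = 0.65700
  l_2 = 0.33113
  l_3 = 0.18510
  l_4 = 0.12272
  l_5 = 0.07425
  l_6 = 0.03972
R₀ = Σ l_x m_x:
  age 1: 0.65700 × 0 = 0.0000
  age 2: 0.33113 × 42 = 13.9075
  age 3: 0.18510 × 121 = 22.3971
  age 4: 0.12272 × 103 = 12.6402
  age 5: 0.07425 × 310 = 23.0175
  age 6: 0.03972 × 380 = 15.0936
R₀ = 0.0000 + 13.9075 + 22.3971 + 12.6402 + 23.0175 + 15.0936 = 87.0558

87.06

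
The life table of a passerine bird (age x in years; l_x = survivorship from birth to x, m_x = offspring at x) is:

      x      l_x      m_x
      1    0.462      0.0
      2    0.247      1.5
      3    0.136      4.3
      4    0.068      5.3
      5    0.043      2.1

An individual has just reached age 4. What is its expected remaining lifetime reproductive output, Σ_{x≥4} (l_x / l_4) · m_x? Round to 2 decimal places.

6.63

l_4 = 0.068. Conditional survival from age 4 to x is l_x / l_4.
  x=4: (0.068/0.068) × 5.3 = 5.3000
  x=5: (0.043/0.068) × 2.1 = 1.3279
Sum = 5.3000 + 1.3279 = 6.6279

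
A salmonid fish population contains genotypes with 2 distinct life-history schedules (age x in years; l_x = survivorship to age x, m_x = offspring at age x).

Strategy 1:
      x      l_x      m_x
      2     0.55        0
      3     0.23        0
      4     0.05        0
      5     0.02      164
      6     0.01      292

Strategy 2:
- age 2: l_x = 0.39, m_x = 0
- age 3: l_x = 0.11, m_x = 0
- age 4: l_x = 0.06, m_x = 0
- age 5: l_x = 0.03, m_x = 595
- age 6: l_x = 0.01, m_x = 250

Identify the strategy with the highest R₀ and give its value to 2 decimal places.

Strategy 1: R₀ = 0.55×0 + 0.23×0 + 0.05×0 + 0.02×164 + 0.01×292 = 6.2000
Strategy 2: R₀ = 0.39×0 + 0.11×0 + 0.06×0 + 0.03×595 + 0.01×250 = 20.3500
Highest R₀: strategy 2 with 20.3500.

20.35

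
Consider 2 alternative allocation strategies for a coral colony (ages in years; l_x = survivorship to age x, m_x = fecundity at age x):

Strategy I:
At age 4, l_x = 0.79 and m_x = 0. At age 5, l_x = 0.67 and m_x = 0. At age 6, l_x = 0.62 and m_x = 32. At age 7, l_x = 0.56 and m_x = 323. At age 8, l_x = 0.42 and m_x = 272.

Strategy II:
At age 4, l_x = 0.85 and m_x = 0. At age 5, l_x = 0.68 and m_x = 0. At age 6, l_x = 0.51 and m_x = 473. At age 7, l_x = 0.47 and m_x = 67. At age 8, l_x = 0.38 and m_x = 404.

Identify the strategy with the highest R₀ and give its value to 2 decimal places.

Strategy I: R₀ = 0.79×0 + 0.67×0 + 0.62×32 + 0.56×323 + 0.42×272 = 314.9600
Strategy II: R₀ = 0.85×0 + 0.68×0 + 0.51×473 + 0.47×67 + 0.38×404 = 426.2400
Highest R₀: strategy II with 426.2400.

426.24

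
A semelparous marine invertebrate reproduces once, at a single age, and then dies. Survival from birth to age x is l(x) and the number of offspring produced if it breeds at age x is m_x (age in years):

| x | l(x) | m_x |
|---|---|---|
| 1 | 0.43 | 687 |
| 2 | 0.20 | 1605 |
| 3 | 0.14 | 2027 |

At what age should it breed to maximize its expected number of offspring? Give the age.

2

Expected offspring if breeding at age x = l(x) × m_x:
  age 1: 0.43 × 687 = 295.410
  age 2: 0.20 × 1605 = 321.000
  age 3: 0.14 × 2027 = 283.780
Maximum at age 2 (321.000).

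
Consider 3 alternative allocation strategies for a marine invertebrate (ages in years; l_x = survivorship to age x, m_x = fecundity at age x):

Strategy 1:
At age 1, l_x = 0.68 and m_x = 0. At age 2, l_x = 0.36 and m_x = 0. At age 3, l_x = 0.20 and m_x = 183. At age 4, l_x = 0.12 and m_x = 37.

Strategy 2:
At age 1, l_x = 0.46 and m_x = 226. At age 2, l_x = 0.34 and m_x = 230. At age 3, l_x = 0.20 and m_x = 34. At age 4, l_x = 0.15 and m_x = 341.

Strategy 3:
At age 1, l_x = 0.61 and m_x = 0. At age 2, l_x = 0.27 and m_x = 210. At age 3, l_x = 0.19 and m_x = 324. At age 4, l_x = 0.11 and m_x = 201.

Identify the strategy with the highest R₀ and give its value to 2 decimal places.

Strategy 1: R₀ = 0.68×0 + 0.36×0 + 0.20×183 + 0.12×37 = 41.0400
Strategy 2: R₀ = 0.46×226 + 0.34×230 + 0.20×34 + 0.15×341 = 240.1100
Strategy 3: R₀ = 0.61×0 + 0.27×210 + 0.19×324 + 0.11×201 = 140.3700
Highest R₀: strategy 2 with 240.1100.

240.11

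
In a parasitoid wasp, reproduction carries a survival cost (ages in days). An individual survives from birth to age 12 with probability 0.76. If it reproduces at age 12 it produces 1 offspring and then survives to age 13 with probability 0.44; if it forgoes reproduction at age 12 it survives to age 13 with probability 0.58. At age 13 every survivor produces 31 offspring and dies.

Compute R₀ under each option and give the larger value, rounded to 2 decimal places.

13.66

breed at age 12: R₀ = 0.76 × (1 + 0.44 × 31) = 0.76 × 14.6400 = 11.1264
delay to age 13: R₀ = 0.76 × (0.58 × 31) = 0.76 × 17.9800 = 13.6648
Higher: delay to age 13 (13.6648).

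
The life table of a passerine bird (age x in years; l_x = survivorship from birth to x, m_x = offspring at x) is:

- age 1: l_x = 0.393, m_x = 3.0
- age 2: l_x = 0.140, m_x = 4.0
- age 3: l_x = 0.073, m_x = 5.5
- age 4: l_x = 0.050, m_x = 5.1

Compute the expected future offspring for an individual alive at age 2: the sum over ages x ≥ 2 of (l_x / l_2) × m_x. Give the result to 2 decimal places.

8.69

l_2 = 0.140. Conditional survival from age 2 to x is l_x / l_2.
  x=2: (0.140/0.140) × 4.0 = 4.0000
  x=3: (0.073/0.140) × 5.5 = 2.8679
  x=4: (0.050/0.140) × 5.1 = 1.8214
Sum = 4.0000 + 2.8679 + 1.8214 = 8.6893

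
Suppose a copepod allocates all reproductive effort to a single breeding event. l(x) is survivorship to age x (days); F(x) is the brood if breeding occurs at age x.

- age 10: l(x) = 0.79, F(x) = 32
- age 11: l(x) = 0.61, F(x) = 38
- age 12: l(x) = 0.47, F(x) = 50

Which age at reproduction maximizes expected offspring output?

Expected offspring if breeding at age x = l(x) × F(x):
  age 10: 0.79 × 32 = 25.280
  age 11: 0.61 × 38 = 23.180
  age 12: 0.47 × 50 = 23.500
Maximum at age 10 (25.280).

10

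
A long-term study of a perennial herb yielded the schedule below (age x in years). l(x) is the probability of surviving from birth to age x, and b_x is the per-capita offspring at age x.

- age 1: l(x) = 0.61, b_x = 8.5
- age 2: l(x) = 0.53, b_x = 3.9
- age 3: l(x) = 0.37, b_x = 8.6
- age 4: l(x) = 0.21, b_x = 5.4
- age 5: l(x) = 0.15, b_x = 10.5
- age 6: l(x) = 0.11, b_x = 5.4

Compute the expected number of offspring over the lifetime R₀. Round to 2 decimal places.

R₀ = Σ l(x) b_x:
  age 1: 0.61 × 8.5 = 5.1850
  age 2: 0.53 × 3.9 = 2.0670
  age 3: 0.37 × 8.6 = 3.1820
  age 4: 0.21 × 5.4 = 1.1340
  age 5: 0.15 × 10.5 = 1.5750
  age 6: 0.11 × 5.4 = 0.5940
R₀ = 5.1850 + 2.0670 + 3.1820 + 1.1340 + 1.5750 + 0.5940 = 13.7370

13.74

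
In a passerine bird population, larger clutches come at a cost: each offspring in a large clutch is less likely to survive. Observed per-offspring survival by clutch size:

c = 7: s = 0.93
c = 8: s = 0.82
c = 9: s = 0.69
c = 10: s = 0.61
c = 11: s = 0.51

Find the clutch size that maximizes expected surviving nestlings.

8

Expected surviving nestlings = c × s(c):
  c=7: 7 × 0.93 = 6.510
  c=8: 8 × 0.82 = 6.560
  c=9: 9 × 0.69 = 6.210
  c=10: 10 × 0.61 = 6.100
  c=11: 11 × 0.51 = 5.610
Maximum at c = 8 (6.560 surviving nestlings).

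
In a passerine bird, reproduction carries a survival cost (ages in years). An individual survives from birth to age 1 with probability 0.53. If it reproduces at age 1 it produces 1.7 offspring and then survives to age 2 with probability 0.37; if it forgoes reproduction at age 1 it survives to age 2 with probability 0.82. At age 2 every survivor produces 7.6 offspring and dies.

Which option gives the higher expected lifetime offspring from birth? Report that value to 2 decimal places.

3.30

breed at age 1: R₀ = 0.53 × (1.7 + 0.37 × 7.6) = 0.53 × 4.5120 = 2.3914
delay to age 2: R₀ = 0.53 × (0.82 × 7.6) = 0.53 × 6.2320 = 3.3030
Higher: delay to age 2 (3.3030).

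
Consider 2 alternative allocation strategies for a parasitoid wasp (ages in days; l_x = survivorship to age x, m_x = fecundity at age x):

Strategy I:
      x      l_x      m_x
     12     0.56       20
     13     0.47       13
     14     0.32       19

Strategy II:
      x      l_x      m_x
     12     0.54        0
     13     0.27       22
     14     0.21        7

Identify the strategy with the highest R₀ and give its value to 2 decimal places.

Strategy I: R₀ = 0.56×20 + 0.47×13 + 0.32×19 = 23.3900
Strategy II: R₀ = 0.54×0 + 0.27×22 + 0.21×7 = 7.4100
Highest R₀: strategy I with 23.3900.

23.39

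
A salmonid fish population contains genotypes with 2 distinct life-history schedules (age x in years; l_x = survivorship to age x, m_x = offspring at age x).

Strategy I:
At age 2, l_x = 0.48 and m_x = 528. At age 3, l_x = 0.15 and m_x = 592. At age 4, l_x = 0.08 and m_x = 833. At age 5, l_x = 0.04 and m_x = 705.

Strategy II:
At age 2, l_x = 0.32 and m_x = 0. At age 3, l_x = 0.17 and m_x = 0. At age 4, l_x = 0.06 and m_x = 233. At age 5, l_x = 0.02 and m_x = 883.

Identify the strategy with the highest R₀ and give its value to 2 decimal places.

437.08

Strategy I: R₀ = 0.48×528 + 0.15×592 + 0.08×833 + 0.04×705 = 437.0800
Strategy II: R₀ = 0.32×0 + 0.17×0 + 0.06×233 + 0.02×883 = 31.6400
Highest R₀: strategy I with 437.0800.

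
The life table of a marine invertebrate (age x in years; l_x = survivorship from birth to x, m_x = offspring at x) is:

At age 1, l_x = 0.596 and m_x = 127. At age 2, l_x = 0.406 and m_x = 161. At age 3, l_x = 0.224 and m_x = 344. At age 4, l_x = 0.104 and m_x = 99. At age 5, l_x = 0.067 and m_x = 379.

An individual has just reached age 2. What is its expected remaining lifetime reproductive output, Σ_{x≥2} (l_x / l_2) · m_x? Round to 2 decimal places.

438.70

l_2 = 0.406. Conditional survival from age 2 to x is l_x / l_2.
  x=2: (0.406/0.406) × 161 = 161.0000
  x=3: (0.224/0.406) × 344 = 189.7931
  x=4: (0.104/0.406) × 99 = 25.3596
  x=5: (0.067/0.406) × 379 = 62.5443
Sum = 161.0000 + 189.7931 + 25.3596 + 62.5443 = 438.6970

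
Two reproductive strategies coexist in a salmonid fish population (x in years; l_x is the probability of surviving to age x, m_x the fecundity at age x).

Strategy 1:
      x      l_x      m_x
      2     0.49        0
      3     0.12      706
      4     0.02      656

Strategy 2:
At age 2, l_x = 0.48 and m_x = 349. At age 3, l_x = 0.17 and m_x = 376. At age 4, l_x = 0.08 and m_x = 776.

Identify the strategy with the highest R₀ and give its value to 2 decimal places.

293.52

Strategy 1: R₀ = 0.49×0 + 0.12×706 + 0.02×656 = 97.8400
Strategy 2: R₀ = 0.48×349 + 0.17×376 + 0.08×776 = 293.5200
Highest R₀: strategy 2 with 293.5200.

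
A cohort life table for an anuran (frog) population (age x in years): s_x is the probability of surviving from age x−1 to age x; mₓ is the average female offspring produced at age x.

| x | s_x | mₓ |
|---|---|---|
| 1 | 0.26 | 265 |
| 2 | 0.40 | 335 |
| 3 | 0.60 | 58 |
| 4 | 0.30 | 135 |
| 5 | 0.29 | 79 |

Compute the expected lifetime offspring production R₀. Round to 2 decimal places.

110.32

Survivorship from birth: l_x = s_1·s_2·…·s_x.
  l_1 = 0.26000
  l_2 = 0.10400
  l_3 = 0.06240
  l_4 = 0.01872
  l_5 = 0.00543
R₀ = Σ l_x mₓ:
  age 1: 0.26000 × 265 = 68.9000
  age 2: 0.10400 × 335 = 34.8400
  age 3: 0.06240 × 58 = 3.6192
  age 4: 0.01872 × 135 = 2.5272
  age 5: 0.00543 × 79 = 0.4290
R₀ = 68.9000 + 34.8400 + 3.6192 + 2.5272 + 0.4290 = 110.3154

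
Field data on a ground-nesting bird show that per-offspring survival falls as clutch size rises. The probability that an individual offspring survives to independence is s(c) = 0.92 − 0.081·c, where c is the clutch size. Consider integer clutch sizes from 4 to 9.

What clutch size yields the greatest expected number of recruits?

6

Expected recruits = c × s(c):
  c=4: 4 × 0.596 = 2.384
  c=5: 5 × 0.515 = 2.575
  c=6: 6 × 0.434 = 2.604
  c=7: 7 × 0.353 = 2.471
  c=8: 8 × 0.272 = 2.176
  c=9: 9 × 0.191 = 1.719
Maximum at c = 6 (2.604 recruits).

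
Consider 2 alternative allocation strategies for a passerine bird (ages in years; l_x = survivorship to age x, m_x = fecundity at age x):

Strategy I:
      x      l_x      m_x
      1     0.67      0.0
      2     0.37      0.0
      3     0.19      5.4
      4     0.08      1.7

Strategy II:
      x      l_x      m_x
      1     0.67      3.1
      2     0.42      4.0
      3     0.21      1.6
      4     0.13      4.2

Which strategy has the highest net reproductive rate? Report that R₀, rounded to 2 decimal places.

Strategy I: R₀ = 0.67×0.0 + 0.37×0.0 + 0.19×5.4 + 0.08×1.7 = 1.1620
Strategy II: R₀ = 0.67×3.1 + 0.42×4.0 + 0.21×1.6 + 0.13×4.2 = 4.6390
Highest R₀: strategy II with 4.6390.

4.64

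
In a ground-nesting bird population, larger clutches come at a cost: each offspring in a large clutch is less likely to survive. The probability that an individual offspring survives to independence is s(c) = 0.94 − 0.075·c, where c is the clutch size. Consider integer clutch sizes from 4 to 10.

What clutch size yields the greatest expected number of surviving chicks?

Expected surviving chicks = c × s(c):
  c=4: 4 × 0.640 = 2.560
  c=5: 5 × 0.565 = 2.825
  c=6: 6 × 0.490 = 2.940
  c=7: 7 × 0.415 = 2.905
  c=8: 8 × 0.340 = 2.720
  c=9: 9 × 0.265 = 2.385
  c=10: 10 × 0.190 = 1.900
Maximum at c = 6 (2.940 surviving chicks).

6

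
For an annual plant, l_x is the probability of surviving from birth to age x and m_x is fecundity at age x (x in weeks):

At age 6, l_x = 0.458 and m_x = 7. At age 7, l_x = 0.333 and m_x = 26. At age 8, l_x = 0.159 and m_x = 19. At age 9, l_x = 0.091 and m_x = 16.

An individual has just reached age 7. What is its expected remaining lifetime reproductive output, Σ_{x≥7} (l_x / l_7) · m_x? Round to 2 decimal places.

l_7 = 0.333. Conditional survival from age 7 to x is l_x / l_7.
  x=7: (0.333/0.333) × 26 = 26.0000
  x=8: (0.159/0.333) × 19 = 9.0721
  x=9: (0.091/0.333) × 16 = 4.3724
Sum = 26.0000 + 9.0721 + 4.3724 = 39.4444

39.44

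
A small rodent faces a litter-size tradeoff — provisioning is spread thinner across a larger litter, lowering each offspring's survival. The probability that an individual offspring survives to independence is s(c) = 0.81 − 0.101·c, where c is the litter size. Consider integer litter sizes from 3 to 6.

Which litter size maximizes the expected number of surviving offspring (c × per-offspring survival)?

4

Expected surviving offspring = c × s(c):
  c=3: 3 × 0.507 = 1.521
  c=4: 4 × 0.406 = 1.624
  c=5: 5 × 0.305 = 1.525
  c=6: 6 × 0.204 = 1.224
Maximum at c = 4 (1.624 surviving offspring).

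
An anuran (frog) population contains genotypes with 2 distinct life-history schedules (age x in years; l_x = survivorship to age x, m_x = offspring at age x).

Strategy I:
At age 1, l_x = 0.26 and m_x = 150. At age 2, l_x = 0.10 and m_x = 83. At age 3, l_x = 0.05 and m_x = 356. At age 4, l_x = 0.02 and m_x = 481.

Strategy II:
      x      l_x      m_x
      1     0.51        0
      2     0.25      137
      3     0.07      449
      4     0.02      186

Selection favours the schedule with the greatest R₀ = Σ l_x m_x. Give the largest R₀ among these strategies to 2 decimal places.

74.72

Strategy I: R₀ = 0.26×150 + 0.10×83 + 0.05×356 + 0.02×481 = 74.7200
Strategy II: R₀ = 0.51×0 + 0.25×137 + 0.07×449 + 0.02×186 = 69.4000
Highest R₀: strategy I with 74.7200.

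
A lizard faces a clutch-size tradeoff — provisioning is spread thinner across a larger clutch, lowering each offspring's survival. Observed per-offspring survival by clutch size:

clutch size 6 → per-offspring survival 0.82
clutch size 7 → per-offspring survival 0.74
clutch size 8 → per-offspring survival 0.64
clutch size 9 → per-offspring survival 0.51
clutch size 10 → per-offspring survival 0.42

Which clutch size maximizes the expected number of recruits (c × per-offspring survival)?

7

Expected recruits = c × s(c):
  c=6: 6 × 0.82 = 4.920
  c=7: 7 × 0.74 = 5.180
  c=8: 8 × 0.64 = 5.120
  c=9: 9 × 0.51 = 4.590
  c=10: 10 × 0.42 = 4.200
Maximum at c = 7 (5.180 recruits).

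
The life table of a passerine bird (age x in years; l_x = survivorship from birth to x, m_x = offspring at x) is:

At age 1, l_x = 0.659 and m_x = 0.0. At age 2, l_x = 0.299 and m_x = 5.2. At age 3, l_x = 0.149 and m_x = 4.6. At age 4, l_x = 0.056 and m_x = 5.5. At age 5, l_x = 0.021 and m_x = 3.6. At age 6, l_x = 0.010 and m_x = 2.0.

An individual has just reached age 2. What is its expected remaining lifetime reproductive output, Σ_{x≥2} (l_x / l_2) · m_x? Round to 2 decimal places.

l_2 = 0.299. Conditional survival from age 2 to x is l_x / l_2.
  x=2: (0.299/0.299) × 5.2 = 5.2000
  x=3: (0.149/0.299) × 4.6 = 2.2923
  x=4: (0.056/0.299) × 5.5 = 1.0301
  x=5: (0.021/0.299) × 3.6 = 0.2528
  x=6: (0.010/0.299) × 2.0 = 0.0669
Sum = 5.2000 + 2.2923 + 1.0301 + 0.2528 + 0.0669 = 8.8421

8.84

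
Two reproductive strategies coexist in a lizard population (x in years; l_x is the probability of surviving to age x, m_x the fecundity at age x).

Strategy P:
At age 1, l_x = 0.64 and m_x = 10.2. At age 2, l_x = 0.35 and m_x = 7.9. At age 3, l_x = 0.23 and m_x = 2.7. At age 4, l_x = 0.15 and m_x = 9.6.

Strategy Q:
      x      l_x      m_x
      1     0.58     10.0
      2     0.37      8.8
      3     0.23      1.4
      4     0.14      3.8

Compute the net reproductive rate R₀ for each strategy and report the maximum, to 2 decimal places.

11.35

Strategy P: R₀ = 0.64×10.2 + 0.35×7.9 + 0.23×2.7 + 0.15×9.6 = 11.3540
Strategy Q: R₀ = 0.58×10.0 + 0.37×8.8 + 0.23×1.4 + 0.14×3.8 = 9.9100
Highest R₀: strategy P with 11.3540.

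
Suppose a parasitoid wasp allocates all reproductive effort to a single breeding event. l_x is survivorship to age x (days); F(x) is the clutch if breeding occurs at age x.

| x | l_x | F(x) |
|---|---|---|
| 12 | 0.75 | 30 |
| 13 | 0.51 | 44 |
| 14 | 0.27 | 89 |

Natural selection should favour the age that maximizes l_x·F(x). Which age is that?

Expected offspring if breeding at age x = l_x × F(x):
  age 12: 0.75 × 30 = 22.500
  age 13: 0.51 × 44 = 22.440
  age 14: 0.27 × 89 = 24.030
Maximum at age 14 (24.030).

14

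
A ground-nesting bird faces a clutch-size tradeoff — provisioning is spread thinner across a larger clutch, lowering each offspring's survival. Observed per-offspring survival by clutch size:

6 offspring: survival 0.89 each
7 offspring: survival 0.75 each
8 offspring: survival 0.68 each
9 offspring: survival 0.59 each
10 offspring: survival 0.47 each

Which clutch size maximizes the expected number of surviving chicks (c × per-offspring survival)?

8

Expected surviving chicks = c × s(c):
  c=6: 6 × 0.89 = 5.340
  c=7: 7 × 0.75 = 5.250
  c=8: 8 × 0.68 = 5.440
  c=9: 9 × 0.59 = 5.310
  c=10: 10 × 0.47 = 4.700
Maximum at c = 8 (5.440 surviving chicks).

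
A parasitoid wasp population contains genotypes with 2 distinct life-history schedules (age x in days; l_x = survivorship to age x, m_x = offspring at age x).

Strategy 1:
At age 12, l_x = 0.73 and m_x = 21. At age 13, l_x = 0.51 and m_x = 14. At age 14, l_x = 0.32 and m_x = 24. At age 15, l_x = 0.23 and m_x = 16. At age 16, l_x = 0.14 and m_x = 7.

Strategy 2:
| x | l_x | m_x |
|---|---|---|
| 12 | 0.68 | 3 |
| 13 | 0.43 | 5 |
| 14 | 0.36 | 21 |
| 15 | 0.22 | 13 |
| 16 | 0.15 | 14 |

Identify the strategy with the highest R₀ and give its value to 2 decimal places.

34.81

Strategy 1: R₀ = 0.73×21 + 0.51×14 + 0.32×24 + 0.23×16 + 0.14×7 = 34.8100
Strategy 2: R₀ = 0.68×3 + 0.43×5 + 0.36×21 + 0.22×13 + 0.15×14 = 16.7100
Highest R₀: strategy 1 with 34.8100.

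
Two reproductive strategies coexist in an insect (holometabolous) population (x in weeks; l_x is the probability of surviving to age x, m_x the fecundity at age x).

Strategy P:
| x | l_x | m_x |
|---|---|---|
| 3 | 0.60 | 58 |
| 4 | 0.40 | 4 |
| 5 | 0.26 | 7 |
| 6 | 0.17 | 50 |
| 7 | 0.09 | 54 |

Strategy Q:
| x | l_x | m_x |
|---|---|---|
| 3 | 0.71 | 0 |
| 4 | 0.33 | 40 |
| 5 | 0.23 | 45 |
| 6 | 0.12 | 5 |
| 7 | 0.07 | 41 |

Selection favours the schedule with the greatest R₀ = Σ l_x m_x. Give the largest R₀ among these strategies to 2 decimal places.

51.58

Strategy P: R₀ = 0.60×58 + 0.40×4 + 0.26×7 + 0.17×50 + 0.09×54 = 51.5800
Strategy Q: R₀ = 0.71×0 + 0.33×40 + 0.23×45 + 0.12×5 + 0.07×41 = 27.0200
Highest R₀: strategy P with 51.5800.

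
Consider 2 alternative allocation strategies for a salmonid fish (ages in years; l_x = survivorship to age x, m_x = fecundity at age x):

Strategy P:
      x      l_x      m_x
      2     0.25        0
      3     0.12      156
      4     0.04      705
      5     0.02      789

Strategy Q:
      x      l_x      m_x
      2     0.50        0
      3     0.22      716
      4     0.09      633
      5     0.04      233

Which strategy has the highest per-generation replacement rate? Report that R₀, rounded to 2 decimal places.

Strategy P: R₀ = 0.25×0 + 0.12×156 + 0.04×705 + 0.02×789 = 62.7000
Strategy Q: R₀ = 0.50×0 + 0.22×716 + 0.09×633 + 0.04×233 = 223.8100
Highest R₀: strategy Q with 223.8100.

223.81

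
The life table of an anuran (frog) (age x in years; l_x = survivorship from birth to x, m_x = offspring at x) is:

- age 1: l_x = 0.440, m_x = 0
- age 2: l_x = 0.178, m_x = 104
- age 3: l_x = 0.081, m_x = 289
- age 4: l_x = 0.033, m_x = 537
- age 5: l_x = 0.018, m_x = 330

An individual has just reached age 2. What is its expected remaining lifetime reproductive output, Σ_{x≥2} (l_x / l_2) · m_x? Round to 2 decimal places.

l_2 = 0.178. Conditional survival from age 2 to x is l_x / l_2.
  x=2: (0.178/0.178) × 104 = 104.0000
  x=3: (0.081/0.178) × 289 = 131.5112
  x=4: (0.033/0.178) × 537 = 99.5562
  x=5: (0.018/0.178) × 330 = 33.3708
Sum = 104.0000 + 131.5112 + 99.5562 + 33.3708 = 368.4382

368.44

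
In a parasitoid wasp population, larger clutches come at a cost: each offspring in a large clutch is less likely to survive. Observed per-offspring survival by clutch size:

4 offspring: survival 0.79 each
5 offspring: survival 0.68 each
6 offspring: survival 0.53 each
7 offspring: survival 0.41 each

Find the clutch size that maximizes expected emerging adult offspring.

5

Expected emerging adult offspring = c × s(c):
  c=4: 4 × 0.79 = 3.160
  c=5: 5 × 0.68 = 3.400
  c=6: 6 × 0.53 = 3.180
  c=7: 7 × 0.41 = 2.870
Maximum at c = 5 (3.400 emerging adult offspring).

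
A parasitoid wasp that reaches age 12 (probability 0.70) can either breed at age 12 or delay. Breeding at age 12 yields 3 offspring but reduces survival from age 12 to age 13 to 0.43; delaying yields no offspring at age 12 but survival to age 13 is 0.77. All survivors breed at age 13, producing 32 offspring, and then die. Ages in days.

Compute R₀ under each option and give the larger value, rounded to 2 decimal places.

breed at age 12: R₀ = 0.70 × (3 + 0.43 × 32) = 0.70 × 16.7600 = 11.7320
delay to age 13: R₀ = 0.70 × (0.77 × 32) = 0.70 × 24.6400 = 17.2480
Higher: delay to age 13 (17.2480).

17.25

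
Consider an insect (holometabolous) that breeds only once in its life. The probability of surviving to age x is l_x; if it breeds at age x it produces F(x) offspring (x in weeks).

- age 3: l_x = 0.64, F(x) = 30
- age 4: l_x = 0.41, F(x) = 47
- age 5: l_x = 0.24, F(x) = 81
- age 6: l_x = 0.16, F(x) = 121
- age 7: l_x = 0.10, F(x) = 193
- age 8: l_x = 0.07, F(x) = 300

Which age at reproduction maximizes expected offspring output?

8

Expected offspring if breeding at age x = l_x × F(x):
  age 3: 0.64 × 30 = 19.200
  age 4: 0.41 × 47 = 19.270
  age 5: 0.24 × 81 = 19.440
  age 6: 0.16 × 121 = 19.360
  age 7: 0.10 × 193 = 19.300
  age 8: 0.07 × 300 = 21.000
Maximum at age 8 (21.000).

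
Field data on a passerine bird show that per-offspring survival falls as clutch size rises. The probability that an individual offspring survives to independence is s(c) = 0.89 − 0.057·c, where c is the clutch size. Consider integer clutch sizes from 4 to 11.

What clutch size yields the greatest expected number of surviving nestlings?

8

Expected surviving nestlings = c × s(c):
  c=4: 4 × 0.662 = 2.648
  c=5: 5 × 0.605 = 3.025
  c=6: 6 × 0.548 = 3.288
  c=7: 7 × 0.491 = 3.437
  c=8: 8 × 0.434 = 3.472
  c=9: 9 × 0.377 = 3.393
  c=10: 10 × 0.320 = 3.200
  c=11: 11 × 0.263 = 2.893
Maximum at c = 8 (3.472 surviving nestlings).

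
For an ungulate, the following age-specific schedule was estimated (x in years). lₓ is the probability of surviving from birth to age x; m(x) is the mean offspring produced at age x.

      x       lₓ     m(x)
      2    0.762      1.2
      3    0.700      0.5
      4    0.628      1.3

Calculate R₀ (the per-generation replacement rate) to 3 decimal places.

2.081

R₀ = Σ lₓ m(x):
  age 2: 0.762 × 1.2 = 0.9144
  age 3: 0.700 × 0.5 = 0.3500
  age 4: 0.628 × 1.3 = 0.8164
R₀ = 0.9144 + 0.3500 + 0.8164 = 2.0808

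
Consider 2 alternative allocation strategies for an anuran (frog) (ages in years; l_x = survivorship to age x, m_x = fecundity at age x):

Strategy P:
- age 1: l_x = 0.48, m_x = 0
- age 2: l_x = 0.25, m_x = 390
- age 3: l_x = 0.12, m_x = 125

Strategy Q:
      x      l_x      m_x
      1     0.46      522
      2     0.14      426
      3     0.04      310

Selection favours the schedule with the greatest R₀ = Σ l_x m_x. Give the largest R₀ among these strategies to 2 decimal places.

Strategy P: R₀ = 0.48×0 + 0.25×390 + 0.12×125 = 112.5000
Strategy Q: R₀ = 0.46×522 + 0.14×426 + 0.04×310 = 312.1600
Highest R₀: strategy Q with 312.1600.

312.16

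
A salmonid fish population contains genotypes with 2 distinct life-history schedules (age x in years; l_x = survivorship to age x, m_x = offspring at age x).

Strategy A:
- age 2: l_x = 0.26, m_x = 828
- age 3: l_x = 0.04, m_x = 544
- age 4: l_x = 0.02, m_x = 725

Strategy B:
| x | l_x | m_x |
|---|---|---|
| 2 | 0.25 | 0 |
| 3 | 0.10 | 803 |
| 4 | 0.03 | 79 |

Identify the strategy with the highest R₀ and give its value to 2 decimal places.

251.54

Strategy A: R₀ = 0.26×828 + 0.04×544 + 0.02×725 = 251.5400
Strategy B: R₀ = 0.25×0 + 0.10×803 + 0.03×79 = 82.6700
Highest R₀: strategy A with 251.5400.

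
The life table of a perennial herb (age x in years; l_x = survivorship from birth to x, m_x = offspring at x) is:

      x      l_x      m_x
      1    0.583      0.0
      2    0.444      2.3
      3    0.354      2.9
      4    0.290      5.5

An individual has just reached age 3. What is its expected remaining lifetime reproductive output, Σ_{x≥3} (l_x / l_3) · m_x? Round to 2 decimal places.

l_3 = 0.354. Conditional survival from age 3 to x is l_x / l_3.
  x=3: (0.354/0.354) × 2.9 = 2.9000
  x=4: (0.290/0.354) × 5.5 = 4.5056
Sum = 2.9000 + 4.5056 = 7.4056

7.41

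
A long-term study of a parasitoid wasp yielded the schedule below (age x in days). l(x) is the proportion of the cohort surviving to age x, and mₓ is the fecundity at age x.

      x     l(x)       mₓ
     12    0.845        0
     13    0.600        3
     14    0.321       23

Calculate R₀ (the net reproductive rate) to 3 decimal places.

9.183

R₀ = Σ l(x) mₓ:
  age 12: 0.845 × 0 = 0.0000
  age 13: 0.600 × 3 = 1.8000
  age 14: 0.321 × 23 = 7.3830
R₀ = 0.0000 + 1.8000 + 7.3830 = 9.1830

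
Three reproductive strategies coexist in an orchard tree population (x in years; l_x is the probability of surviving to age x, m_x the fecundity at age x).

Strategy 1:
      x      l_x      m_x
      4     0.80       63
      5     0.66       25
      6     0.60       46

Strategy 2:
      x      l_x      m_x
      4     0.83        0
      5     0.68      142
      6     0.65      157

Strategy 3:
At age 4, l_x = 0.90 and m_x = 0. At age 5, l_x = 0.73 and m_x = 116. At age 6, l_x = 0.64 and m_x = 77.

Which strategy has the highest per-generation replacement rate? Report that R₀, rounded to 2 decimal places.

198.61

Strategy 1: R₀ = 0.80×63 + 0.66×25 + 0.60×46 = 94.5000
Strategy 2: R₀ = 0.83×0 + 0.68×142 + 0.65×157 = 198.6100
Strategy 3: R₀ = 0.90×0 + 0.73×116 + 0.64×77 = 133.9600
Highest R₀: strategy 2 with 198.6100.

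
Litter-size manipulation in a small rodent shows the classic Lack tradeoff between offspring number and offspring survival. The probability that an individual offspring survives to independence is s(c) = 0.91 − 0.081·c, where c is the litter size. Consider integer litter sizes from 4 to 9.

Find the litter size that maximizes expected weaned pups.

6

Expected weaned pups = c × s(c):
  c=4: 4 × 0.586 = 2.344
  c=5: 5 × 0.505 = 2.525
  c=6: 6 × 0.424 = 2.544
  c=7: 7 × 0.343 = 2.401
  c=8: 8 × 0.262 = 2.096
  c=9: 9 × 0.181 = 1.629
Maximum at c = 6 (2.544 weaned pups).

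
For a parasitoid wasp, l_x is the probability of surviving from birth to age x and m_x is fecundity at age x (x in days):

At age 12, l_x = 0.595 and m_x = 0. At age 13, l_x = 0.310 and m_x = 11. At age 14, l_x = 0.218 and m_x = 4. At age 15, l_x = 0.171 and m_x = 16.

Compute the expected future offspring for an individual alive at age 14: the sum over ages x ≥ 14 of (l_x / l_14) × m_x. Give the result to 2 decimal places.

16.55

l_14 = 0.218. Conditional survival from age 14 to x is l_x / l_14.
  x=14: (0.218/0.218) × 4 = 4.0000
  x=15: (0.171/0.218) × 16 = 12.5505
Sum = 4.0000 + 12.5505 = 16.5505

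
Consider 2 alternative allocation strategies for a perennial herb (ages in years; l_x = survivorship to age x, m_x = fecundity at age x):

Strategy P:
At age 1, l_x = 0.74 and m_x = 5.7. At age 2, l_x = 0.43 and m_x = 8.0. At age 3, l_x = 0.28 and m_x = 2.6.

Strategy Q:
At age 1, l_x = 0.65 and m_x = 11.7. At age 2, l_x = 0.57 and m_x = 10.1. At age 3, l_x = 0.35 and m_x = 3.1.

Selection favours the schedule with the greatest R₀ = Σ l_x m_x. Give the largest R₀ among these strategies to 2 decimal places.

14.45

Strategy P: R₀ = 0.74×5.7 + 0.43×8.0 + 0.28×2.6 = 8.3860
Strategy Q: R₀ = 0.65×11.7 + 0.57×10.1 + 0.35×3.1 = 14.4470
Highest R₀: strategy Q with 14.4470.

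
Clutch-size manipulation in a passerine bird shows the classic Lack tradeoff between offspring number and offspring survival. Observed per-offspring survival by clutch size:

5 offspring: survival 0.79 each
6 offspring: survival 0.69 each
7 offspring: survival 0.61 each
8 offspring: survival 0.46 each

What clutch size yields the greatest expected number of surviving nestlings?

Expected surviving nestlings = c × s(c):
  c=5: 5 × 0.79 = 3.950
  c=6: 6 × 0.69 = 4.140
  c=7: 7 × 0.61 = 4.270
  c=8: 8 × 0.46 = 3.680
Maximum at c = 7 (4.270 surviving nestlings).

7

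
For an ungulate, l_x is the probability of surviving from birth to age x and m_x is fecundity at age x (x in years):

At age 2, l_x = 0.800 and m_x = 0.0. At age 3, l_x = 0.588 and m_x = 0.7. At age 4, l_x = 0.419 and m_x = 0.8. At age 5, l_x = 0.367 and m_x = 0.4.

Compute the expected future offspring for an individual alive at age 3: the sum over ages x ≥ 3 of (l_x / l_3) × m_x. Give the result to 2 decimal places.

1.52

l_3 = 0.588. Conditional survival from age 3 to x is l_x / l_3.
  x=3: (0.588/0.588) × 0.7 = 0.7000
  x=4: (0.419/0.588) × 0.8 = 0.5701
  x=5: (0.367/0.588) × 0.4 = 0.2497
Sum = 0.7000 + 0.5701 + 0.2497 = 1.5197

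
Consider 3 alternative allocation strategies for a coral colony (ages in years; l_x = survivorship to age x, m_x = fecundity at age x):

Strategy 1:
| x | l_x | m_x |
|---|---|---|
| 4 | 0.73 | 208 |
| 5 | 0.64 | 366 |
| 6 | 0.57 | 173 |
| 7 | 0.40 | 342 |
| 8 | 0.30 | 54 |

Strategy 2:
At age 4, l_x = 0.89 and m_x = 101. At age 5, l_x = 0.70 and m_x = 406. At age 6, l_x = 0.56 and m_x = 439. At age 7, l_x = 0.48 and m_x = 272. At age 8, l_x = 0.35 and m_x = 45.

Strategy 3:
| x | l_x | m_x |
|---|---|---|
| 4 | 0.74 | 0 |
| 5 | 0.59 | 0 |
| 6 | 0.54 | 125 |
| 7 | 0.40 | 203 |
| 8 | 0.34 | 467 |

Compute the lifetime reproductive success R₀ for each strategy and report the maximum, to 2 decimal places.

766.24

Strategy 1: R₀ = 0.73×208 + 0.64×366 + 0.57×173 + 0.40×342 + 0.30×54 = 637.6900
Strategy 2: R₀ = 0.89×101 + 0.70×406 + 0.56×439 + 0.48×272 + 0.35×45 = 766.2400
Strategy 3: R₀ = 0.74×0 + 0.59×0 + 0.54×125 + 0.40×203 + 0.34×467 = 307.4800
Highest R₀: strategy 2 with 766.2400.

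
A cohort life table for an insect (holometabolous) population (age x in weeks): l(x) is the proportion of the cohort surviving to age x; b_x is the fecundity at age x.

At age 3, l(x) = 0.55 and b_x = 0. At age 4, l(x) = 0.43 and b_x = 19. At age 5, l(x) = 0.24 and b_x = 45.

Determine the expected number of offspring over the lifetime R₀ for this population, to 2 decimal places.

18.97

R₀ = Σ l(x) b_x:
  age 3: 0.55 × 0 = 0.0000
  age 4: 0.43 × 19 = 8.1700
  age 5: 0.24 × 45 = 10.8000
R₀ = 0.0000 + 8.1700 + 10.8000 = 18.9700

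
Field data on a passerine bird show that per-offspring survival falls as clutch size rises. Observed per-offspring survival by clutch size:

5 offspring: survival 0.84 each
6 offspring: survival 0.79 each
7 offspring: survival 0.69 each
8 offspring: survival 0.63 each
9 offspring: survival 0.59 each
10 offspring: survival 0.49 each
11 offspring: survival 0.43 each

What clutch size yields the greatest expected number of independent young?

Expected independent young = c × s(c):
  c=5: 5 × 0.84 = 4.200
  c=6: 6 × 0.79 = 4.740
  c=7: 7 × 0.69 = 4.830
  c=8: 8 × 0.63 = 5.040
  c=9: 9 × 0.59 = 5.310
  c=10: 10 × 0.49 = 4.900
  c=11: 11 × 0.43 = 4.730
Maximum at c = 9 (5.310 independent young).

9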